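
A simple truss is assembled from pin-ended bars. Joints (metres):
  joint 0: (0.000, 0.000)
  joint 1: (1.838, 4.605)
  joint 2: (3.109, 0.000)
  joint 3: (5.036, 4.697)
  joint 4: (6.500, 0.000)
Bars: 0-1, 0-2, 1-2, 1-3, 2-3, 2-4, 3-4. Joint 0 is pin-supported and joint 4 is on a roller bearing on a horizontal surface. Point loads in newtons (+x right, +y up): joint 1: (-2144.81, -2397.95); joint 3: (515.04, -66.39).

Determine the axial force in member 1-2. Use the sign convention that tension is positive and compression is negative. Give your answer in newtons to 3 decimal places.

N=5 nodes, M=7 members, R=3 reactions → 2N=10, M+R=10
member 0 (0-1): L=4.9583, (cx,cy)=(0.3707,0.9288)
member 1 (0-2): L=3.1090, (cx,cy)=(1.0000,0.0000)
member 2 (1-2): L=4.7772, (cx,cy)=(0.2661,-0.9640)
member 3 (1-3): L=3.1993, (cx,cy)=(0.9996,0.0288)
member 4 (2-3): L=5.0769, (cx,cy)=(0.3796,0.9252)
member 5 (2-4): L=3.3910, (cx,cy)=(1.0000,0.0000)
member 6 (3-4): L=4.9199, (cx,cy)=(0.2976,-0.9547)
solve A·x = −loads:
  F[0-1] = -3103.2698 N (compression)
  F[0-2] = -479.4031 N (compression)
  F[1-2] = +527.8183 N (tension)
  F[1-3] = +854.3669 N (tension)
  F[2-3] = -549.9488 N (compression)
  F[2-4] = -130.2346 N (compression)
  F[3-4] = +437.6621 N (tension)
  Rx@0 = +1629.7700 N
  Ry@0 = +2882.1762 N
  Ry@4 = -417.8362 N

527.818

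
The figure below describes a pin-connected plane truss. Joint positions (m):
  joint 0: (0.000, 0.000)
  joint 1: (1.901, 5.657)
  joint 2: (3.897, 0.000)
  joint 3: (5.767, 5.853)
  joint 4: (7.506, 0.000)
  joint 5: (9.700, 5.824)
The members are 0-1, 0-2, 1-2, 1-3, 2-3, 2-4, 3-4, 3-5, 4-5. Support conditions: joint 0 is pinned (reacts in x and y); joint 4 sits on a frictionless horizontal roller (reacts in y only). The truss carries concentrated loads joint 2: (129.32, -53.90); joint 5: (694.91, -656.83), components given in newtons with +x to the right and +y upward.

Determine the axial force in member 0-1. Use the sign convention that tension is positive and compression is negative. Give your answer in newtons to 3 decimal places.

N=6 nodes, M=9 members, R=3 reactions → 2N=12, M+R=12
member 0 (0-1): L=5.9679, (cx,cy)=(0.3185,0.9479)
member 1 (0-2): L=3.8970, (cx,cy)=(1.0000,0.0000)
member 2 (1-2): L=5.9988, (cx,cy)=(0.3327,-0.9430)
member 3 (1-3): L=3.8710, (cx,cy)=(0.9987,0.0506)
member 4 (2-3): L=6.1445, (cx,cy)=(0.3043,0.9526)
member 5 (2-4): L=3.6090, (cx,cy)=(1.0000,0.0000)
member 6 (3-4): L=6.1059, (cx,cy)=(0.2848,-0.9586)
member 7 (3-5): L=3.9331, (cx,cy)=(1.0000,-0.0074)
member 8 (4-5): L=6.2236, (cx,cy)=(0.3525,0.9358)
solve A·x = −loads:
  F[0-1] = +744.0208 N (tension)
  F[0-2] = +587.2302 N (tension)
  F[1-2] = -722.2171 N (compression)
  F[1-3] = +477.9182 N (tension)
  F[2-3] = +771.5660 N (tension)
  F[2-4] = -17.2126 N (compression)
  F[3-4] = -799.1925 N (compression)
  F[3-5] = +939.7643 N (tension)
  F[4-5] = -694.4870 N (compression)
  Rx@0 = -824.2300 N
  Ry@0 = -705.2646 N
  Ry@4 = +1415.9946 N

744.021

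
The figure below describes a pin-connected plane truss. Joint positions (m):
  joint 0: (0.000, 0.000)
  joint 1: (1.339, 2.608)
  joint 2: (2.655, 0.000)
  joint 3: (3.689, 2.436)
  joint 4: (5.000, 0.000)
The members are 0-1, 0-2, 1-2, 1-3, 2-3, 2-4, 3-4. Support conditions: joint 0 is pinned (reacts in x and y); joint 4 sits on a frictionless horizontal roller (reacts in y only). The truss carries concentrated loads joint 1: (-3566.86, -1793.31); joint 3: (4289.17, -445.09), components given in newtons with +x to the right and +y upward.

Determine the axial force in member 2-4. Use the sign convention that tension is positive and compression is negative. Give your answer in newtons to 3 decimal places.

N=5 nodes, M=7 members, R=3 reactions → 2N=10, M+R=10
member 0 (0-1): L=2.9317, (cx,cy)=(0.4567,0.8896)
member 1 (0-2): L=2.6550, (cx,cy)=(1.0000,0.0000)
member 2 (1-2): L=2.9212, (cx,cy)=(0.4505,-0.8928)
member 3 (1-3): L=2.3563, (cx,cy)=(0.9973,-0.0730)
member 4 (2-3): L=2.6464, (cx,cy)=(0.3907,0.9205)
member 5 (2-4): L=2.3450, (cx,cy)=(1.0000,0.0000)
member 6 (3-4): L=2.7664, (cx,cy)=(0.4739,-0.8806)
solve A·x = −loads:
  F[0-1] = -1349.5433 N (compression)
  F[0-2] = +1338.6991 N (tension)
  F[1-2] = -940.5670 N (compression)
  F[1-3] = +3383.2191 N (tension)
  F[2-3] = +912.2330 N (tension)
  F[2-4] = +558.5448 N (tension)
  F[3-4] = -1178.5988 N (compression)
  Rx@0 = -722.3100 N
  Ry@0 = +1200.5547 N
  Ry@4 = +1037.8453 N

558.545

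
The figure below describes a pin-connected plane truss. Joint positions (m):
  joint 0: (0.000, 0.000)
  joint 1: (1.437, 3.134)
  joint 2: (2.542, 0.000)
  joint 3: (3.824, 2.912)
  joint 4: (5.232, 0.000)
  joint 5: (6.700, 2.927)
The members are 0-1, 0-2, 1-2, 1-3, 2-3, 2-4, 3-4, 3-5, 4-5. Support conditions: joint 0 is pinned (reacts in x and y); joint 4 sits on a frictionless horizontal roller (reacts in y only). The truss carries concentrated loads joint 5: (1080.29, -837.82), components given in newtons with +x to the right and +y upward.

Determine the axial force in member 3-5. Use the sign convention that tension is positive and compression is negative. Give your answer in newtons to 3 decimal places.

1504.444

N=6 nodes, M=9 members, R=3 reactions → 2N=12, M+R=12
member 0 (0-1): L=3.4477, (cx,cy)=(0.4168,0.9090)
member 1 (0-2): L=2.5420, (cx,cy)=(1.0000,0.0000)
member 2 (1-2): L=3.3231, (cx,cy)=(0.3325,-0.9431)
member 3 (1-3): L=2.3973, (cx,cy)=(0.9957,-0.0926)
member 4 (2-3): L=3.1817, (cx,cy)=(0.4029,0.9152)
member 5 (2-4): L=2.6900, (cx,cy)=(1.0000,0.0000)
member 6 (3-4): L=3.2345, (cx,cy)=(0.4353,-0.9003)
member 7 (3-5): L=2.8760, (cx,cy)=(1.0000,0.0052)
member 8 (4-5): L=3.2745, (cx,cy)=(0.4483,0.8939)
solve A·x = −loads:
  F[0-1] = +923.4711 N (tension)
  F[0-2] = +695.3923 N (tension)
  F[1-2] = -959.5061 N (compression)
  F[1-3] = +706.9916 N (tension)
  F[2-3] = +988.7183 N (tension)
  F[2-4] = -22.0461 N (compression)
  F[3-4] = -923.6965 N (compression)
  F[3-5] = +1504.4438 N (tension)
  F[4-5] = -946.0660 N (compression)
  Rx@0 = -1080.2900 N
  Ry@0 = -839.4359 N
  Ry@4 = +1677.2559 N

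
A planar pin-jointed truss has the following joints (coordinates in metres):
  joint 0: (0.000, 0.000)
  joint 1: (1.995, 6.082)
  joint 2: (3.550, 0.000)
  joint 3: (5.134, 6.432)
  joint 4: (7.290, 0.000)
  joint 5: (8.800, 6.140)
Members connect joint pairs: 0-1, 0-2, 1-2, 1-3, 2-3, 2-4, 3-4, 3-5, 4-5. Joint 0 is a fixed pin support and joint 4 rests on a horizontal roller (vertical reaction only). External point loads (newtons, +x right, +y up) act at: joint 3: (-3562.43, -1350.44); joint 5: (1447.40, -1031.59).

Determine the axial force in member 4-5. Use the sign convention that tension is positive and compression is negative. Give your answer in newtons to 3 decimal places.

N=6 nodes, M=9 members, R=3 reactions → 2N=12, M+R=12
member 0 (0-1): L=6.4008, (cx,cy)=(0.3117,0.9502)
member 1 (0-2): L=3.5500, (cx,cy)=(1.0000,0.0000)
member 2 (1-2): L=6.2776, (cx,cy)=(0.2477,-0.9688)
member 3 (1-3): L=3.1585, (cx,cy)=(0.9938,0.1108)
member 4 (2-3): L=6.6242, (cx,cy)=(0.2391,0.9710)
member 5 (2-4): L=3.7400, (cx,cy)=(1.0000,0.0000)
member 6 (3-4): L=6.7837, (cx,cy)=(0.3178,-0.9482)
member 7 (3-5): L=3.6776, (cx,cy)=(0.9968,-0.0794)
member 8 (4-5): L=6.3230, (cx,cy)=(0.2388,0.9711)
solve A·x = −loads:
  F[0-1] = -2220.3915 N (compression)
  F[0-2] = -1422.9831 N (compression)
  F[1-2] = +2039.8571 N (tension)
  F[1-3] = -1204.7487 N (compression)
  F[2-3] = -2035.3333 N (compression)
  F[2-4] = -431.0038 N (compression)
  F[3-4] = +660.7155 N (tension)
  F[3-5] = +1673.6997 N (tension)
  F[4-5] = -925.4773 N (compression)
  Rx@0 = +2115.0300 N
  Ry@0 = +2109.7890 N
  Ry@4 = +272.2410 N

-925.477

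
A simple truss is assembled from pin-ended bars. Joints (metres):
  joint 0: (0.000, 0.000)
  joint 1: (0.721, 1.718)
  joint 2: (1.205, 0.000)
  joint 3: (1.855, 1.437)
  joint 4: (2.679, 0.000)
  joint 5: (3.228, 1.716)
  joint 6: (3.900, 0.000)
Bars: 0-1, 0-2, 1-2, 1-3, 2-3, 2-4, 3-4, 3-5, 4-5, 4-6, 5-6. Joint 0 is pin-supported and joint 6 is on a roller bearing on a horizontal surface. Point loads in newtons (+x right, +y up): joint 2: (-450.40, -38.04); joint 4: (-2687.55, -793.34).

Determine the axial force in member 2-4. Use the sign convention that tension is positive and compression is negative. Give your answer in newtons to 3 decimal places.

-2350.199

N=7 nodes, M=11 members, R=3 reactions → 2N=14, M+R=14
member 0 (0-1): L=1.8632, (cx,cy)=(0.3870,0.9221)
member 1 (0-2): L=1.2050, (cx,cy)=(1.0000,0.0000)
member 2 (1-2): L=1.7849, (cx,cy)=(0.2712,-0.9625)
member 3 (1-3): L=1.1683, (cx,cy)=(0.9706,-0.2405)
member 4 (2-3): L=1.5772, (cx,cy)=(0.4121,0.9111)
member 5 (2-4): L=1.4740, (cx,cy)=(1.0000,0.0000)
member 6 (3-4): L=1.6565, (cx,cy)=(0.4974,-0.8675)
member 7 (3-5): L=1.4011, (cx,cy)=(0.9800,0.1991)
member 8 (4-5): L=1.8017, (cx,cy)=(0.3047,0.9524)
member 9 (4-6): L=1.2210, (cx,cy)=(1.0000,0.0000)
member 10 (5-6): L=1.8429, (cx,cy)=(0.3646,-0.9311)
solve A·x = −loads:
  F[0-1] = -297.8703 N (compression)
  F[0-2] = -3022.6810 N (compression)
  F[1-2] = +338.6722 N (tension)
  F[1-3] = -213.3695 N (compression)
  F[2-3] = -316.0301 N (compression)
  F[2-4] = -2350.1986 N (compression)
  F[3-4] = +173.5236 N (tension)
  F[3-5] = -432.3274 N (compression)
  F[4-5] = +674.9045 N (tension)
  F[4-6] = +218.0150 N (tension)
  F[5-6] = -597.8832 N (compression)
  Rx@0 = +3137.9500 N
  Ry@0 = +274.6631 N
  Ry@6 = +556.7169 N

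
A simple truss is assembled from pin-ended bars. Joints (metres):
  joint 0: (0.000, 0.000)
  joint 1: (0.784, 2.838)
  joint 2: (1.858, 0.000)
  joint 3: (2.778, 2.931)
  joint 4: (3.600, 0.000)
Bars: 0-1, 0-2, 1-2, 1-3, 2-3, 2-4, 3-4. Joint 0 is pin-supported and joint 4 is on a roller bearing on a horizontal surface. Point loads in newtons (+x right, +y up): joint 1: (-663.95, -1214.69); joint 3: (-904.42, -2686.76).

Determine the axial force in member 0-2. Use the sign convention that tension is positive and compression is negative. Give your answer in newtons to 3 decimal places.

N=5 nodes, M=7 members, R=3 reactions → 2N=10, M+R=10
member 0 (0-1): L=2.9443, (cx,cy)=(0.2663,0.9639)
member 1 (0-2): L=1.8580, (cx,cy)=(1.0000,0.0000)
member 2 (1-2): L=3.0344, (cx,cy)=(0.3539,-0.9353)
member 3 (1-3): L=1.9962, (cx,cy)=(0.9989,0.0466)
member 4 (2-3): L=3.0720, (cx,cy)=(0.2995,0.9541)
member 5 (2-4): L=1.7420, (cx,cy)=(1.0000,0.0000)
member 6 (3-4): L=3.0441, (cx,cy)=(0.2700,-0.9629)
solve A·x = −loads:
  F[0-1] = -2929.1495 N (compression)
  F[0-2] = -788.4041 N (compression)
  F[1-2] = +1684.5303 N (tension)
  F[1-3] = -713.0108 N (compression)
  F[2-3] = -1651.2774 N (compression)
  F[2-4] = +302.3404 N (tension)
  F[3-4] = -1119.6464 N (compression)
  Rx@0 = +1568.3700 N
  Ry@0 = +2823.3969 N
  Ry@4 = +1078.0531 N

-788.404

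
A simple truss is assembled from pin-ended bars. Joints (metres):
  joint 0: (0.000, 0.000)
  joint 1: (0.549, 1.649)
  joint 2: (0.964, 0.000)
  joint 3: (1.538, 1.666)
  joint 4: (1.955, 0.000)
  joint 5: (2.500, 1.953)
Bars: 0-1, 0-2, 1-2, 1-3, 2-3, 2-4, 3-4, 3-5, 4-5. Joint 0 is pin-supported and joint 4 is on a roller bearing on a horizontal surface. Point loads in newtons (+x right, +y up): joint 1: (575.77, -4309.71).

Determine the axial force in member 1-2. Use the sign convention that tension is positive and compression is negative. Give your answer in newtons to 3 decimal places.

N=6 nodes, M=9 members, R=3 reactions → 2N=12, M+R=12
member 0 (0-1): L=1.7380, (cx,cy)=(0.3159,0.9488)
member 1 (0-2): L=0.9640, (cx,cy)=(1.0000,0.0000)
member 2 (1-2): L=1.7004, (cx,cy)=(0.2441,-0.9698)
member 3 (1-3): L=0.9891, (cx,cy)=(0.9999,0.0172)
member 4 (2-3): L=1.7621, (cx,cy)=(0.3257,0.9455)
member 5 (2-4): L=0.9910, (cx,cy)=(1.0000,0.0000)
member 6 (3-4): L=1.7174, (cx,cy)=(0.2428,-0.9701)
member 7 (3-5): L=1.0039, (cx,cy)=(0.9583,0.2859)
member 8 (4-5): L=2.0276, (cx,cy)=(0.2688,0.9632)
solve A·x = −loads:
  F[0-1] = -2754.8685 N (compression)
  F[0-2] = +1445.9848 N (tension)
  F[1-2] = -1766.7643 N (compression)
  F[1-3] = -1014.9427 N (compression)
  F[2-3] = +1812.1798 N (tension)
  F[2-4] = +424.4828 N (tension)
  F[3-4] = -1748.2125 N (compression)
  F[3-5] = -0.0000 N (compression)
  F[4-5] = +0.0000 N (tension)
  Rx@0 = -575.7700 N
  Ry@0 = +2613.8146 N
  Ry@4 = +1695.8954 N

-1766.764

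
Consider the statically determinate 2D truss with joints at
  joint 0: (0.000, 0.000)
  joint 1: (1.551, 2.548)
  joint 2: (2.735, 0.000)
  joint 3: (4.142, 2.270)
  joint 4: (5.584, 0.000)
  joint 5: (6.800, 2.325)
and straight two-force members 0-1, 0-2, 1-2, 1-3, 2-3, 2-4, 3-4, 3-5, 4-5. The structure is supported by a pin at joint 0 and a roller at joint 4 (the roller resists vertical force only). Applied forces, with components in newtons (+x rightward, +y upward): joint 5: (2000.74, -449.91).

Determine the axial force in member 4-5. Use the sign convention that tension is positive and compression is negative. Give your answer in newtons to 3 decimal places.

N=6 nodes, M=9 members, R=3 reactions → 2N=12, M+R=12
member 0 (0-1): L=2.9829, (cx,cy)=(0.5200,0.8542)
member 1 (0-2): L=2.7350, (cx,cy)=(1.0000,0.0000)
member 2 (1-2): L=2.8097, (cx,cy)=(0.4214,-0.9069)
member 3 (1-3): L=2.6059, (cx,cy)=(0.9943,-0.1067)
member 4 (2-3): L=2.6707, (cx,cy)=(0.5268,0.8500)
member 5 (2-4): L=2.8490, (cx,cy)=(1.0000,0.0000)
member 6 (3-4): L=2.6893, (cx,cy)=(0.5362,-0.8441)
member 7 (3-5): L=2.6586, (cx,cy)=(0.9998,0.0207)
member 8 (4-5): L=2.6238, (cx,cy)=(0.4635,0.8861)
solve A·x = −loads:
  F[0-1] = +1089.9412 N (tension)
  F[0-2] = +1434.0168 N (tension)
  F[1-2] = -1151.0654 N (compression)
  F[1-3] = +1057.8237 N (tension)
  F[2-3] = +1228.1262 N (tension)
  F[2-4] = +301.9376 N (tension)
  F[3-4] = -1047.5710 N (compression)
  F[3-5] = +2260.9955 N (tension)
  F[4-5] = -560.5153 N (compression)
  Rx@0 = -2000.7400 N
  Ry@0 = -931.0192 N
  Ry@4 = +1380.9292 N

-560.515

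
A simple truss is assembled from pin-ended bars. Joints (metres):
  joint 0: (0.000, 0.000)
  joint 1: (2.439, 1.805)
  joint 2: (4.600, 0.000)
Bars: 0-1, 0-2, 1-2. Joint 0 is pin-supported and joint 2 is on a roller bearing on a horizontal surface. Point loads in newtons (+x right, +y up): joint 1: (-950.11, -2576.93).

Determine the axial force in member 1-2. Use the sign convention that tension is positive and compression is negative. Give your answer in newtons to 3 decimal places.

N=3 nodes, M=3 members, R=3 reactions → 2N=6, M+R=6
member 0 (0-1): L=3.0343, (cx,cy)=(0.8038,0.5949)
member 1 (0-2): L=4.6000, (cx,cy)=(1.0000,0.0000)
member 2 (1-2): L=2.8157, (cx,cy)=(0.7675,-0.6411)
solve A·x = −loads:
  F[0-1] = -2661.7653 N (compression)
  F[0-2] = +1189.4697 N (tension)
  F[1-2] = -1549.8118 N (compression)
  Rx@0 = +950.1100 N
  Ry@0 = +1583.4118 N
  Ry@2 = +993.5182 N

-1549.812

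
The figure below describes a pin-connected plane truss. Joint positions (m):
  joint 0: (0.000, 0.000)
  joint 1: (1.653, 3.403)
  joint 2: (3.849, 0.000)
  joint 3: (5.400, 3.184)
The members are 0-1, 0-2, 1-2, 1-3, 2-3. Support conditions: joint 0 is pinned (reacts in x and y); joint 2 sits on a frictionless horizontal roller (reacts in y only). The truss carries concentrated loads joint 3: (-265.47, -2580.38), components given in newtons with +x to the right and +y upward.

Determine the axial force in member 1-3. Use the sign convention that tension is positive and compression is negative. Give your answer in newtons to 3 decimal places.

N=4 nodes, M=5 members, R=3 reactions → 2N=8, M+R=8
member 0 (0-1): L=3.7832, (cx,cy)=(0.4369,0.8995)
member 1 (0-2): L=3.8490, (cx,cy)=(1.0000,0.0000)
member 2 (1-2): L=4.0500, (cx,cy)=(0.5422,-0.8402)
member 3 (1-3): L=3.7534, (cx,cy)=(0.9983,-0.0583)
member 4 (2-3): L=3.5417, (cx,cy)=(0.4379,0.8990)
solve A·x = −loads:
  F[0-1] = +911.8330 N (tension)
  F[0-2] = -663.8757 N (compression)
  F[1-2] = -1043.1986 N (compression)
  F[1-3] = +965.6908 N (tension)
  F[2-3] = -2807.5718 N (compression)
  Rx@0 = +265.4700 N
  Ry@0 = -820.1904 N
  Ry@2 = +3400.5704 N

965.691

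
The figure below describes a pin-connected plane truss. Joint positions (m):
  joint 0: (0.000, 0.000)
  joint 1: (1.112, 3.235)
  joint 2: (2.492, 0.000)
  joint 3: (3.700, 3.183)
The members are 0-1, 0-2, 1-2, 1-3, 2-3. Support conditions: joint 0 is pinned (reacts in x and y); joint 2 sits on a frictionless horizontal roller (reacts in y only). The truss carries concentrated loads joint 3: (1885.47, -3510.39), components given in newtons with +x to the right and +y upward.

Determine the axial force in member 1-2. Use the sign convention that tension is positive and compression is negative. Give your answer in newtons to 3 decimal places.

N=4 nodes, M=5 members, R=3 reactions → 2N=8, M+R=8
member 0 (0-1): L=3.4208, (cx,cy)=(0.3251,0.9457)
member 1 (0-2): L=2.4920, (cx,cy)=(1.0000,0.0000)
member 2 (1-2): L=3.5170, (cx,cy)=(0.3924,-0.9198)
member 3 (1-3): L=2.5885, (cx,cy)=(0.9998,-0.0201)
member 4 (2-3): L=3.4045, (cx,cy)=(0.3548,0.9349)
solve A·x = −loads:
  F[0-1] = +4345.9858 N (tension)
  F[0-2] = +472.7135 N (tension)
  F[1-2] = -4538.0421 N (compression)
  F[1-3] = +3194.0133 N (tension)
  F[2-3] = -3686.0651 N (compression)
  Rx@0 = -1885.4700 N
  Ry@0 = -4109.9527 N
  Ry@2 = +7620.3427 N

-4538.042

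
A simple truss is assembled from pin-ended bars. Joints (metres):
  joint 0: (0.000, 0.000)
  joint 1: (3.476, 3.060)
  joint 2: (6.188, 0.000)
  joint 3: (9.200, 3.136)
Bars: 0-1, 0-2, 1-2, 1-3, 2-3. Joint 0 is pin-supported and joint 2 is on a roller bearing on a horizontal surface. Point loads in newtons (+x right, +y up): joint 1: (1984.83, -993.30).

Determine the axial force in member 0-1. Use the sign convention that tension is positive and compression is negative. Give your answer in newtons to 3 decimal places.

N=4 nodes, M=5 members, R=3 reactions → 2N=8, M+R=8
member 0 (0-1): L=4.6310, (cx,cy)=(0.7506,0.6608)
member 1 (0-2): L=6.1880, (cx,cy)=(1.0000,0.0000)
member 2 (1-2): L=4.0888, (cx,cy)=(0.6633,-0.7484)
member 3 (1-3): L=5.7245, (cx,cy)=(0.9999,0.0133)
member 4 (2-3): L=4.3482, (cx,cy)=(0.6927,0.7212)
solve A·x = −loads:
  F[0-1] = +826.5855 N (tension)
  F[0-2] = +1364.4002 N (tension)
  F[1-2] = -2057.0807 N (compression)
  F[1-3] = +0.0000 N (tension)
  F[2-3] = +0.0000 N (tension)
  Rx@0 = -1984.8300 N
  Ry@0 = -546.1781 N
  Ry@2 = +1539.4781 N

826.586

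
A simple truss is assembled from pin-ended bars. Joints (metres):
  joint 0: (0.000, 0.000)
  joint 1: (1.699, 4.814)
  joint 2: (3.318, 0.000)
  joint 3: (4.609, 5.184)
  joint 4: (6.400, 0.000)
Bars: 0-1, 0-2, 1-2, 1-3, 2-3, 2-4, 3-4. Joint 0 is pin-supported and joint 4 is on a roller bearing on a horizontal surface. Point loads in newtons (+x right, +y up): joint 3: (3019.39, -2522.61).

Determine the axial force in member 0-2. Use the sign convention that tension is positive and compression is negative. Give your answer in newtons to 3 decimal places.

2405.375

N=5 nodes, M=7 members, R=3 reactions → 2N=10, M+R=10
member 0 (0-1): L=5.1050, (cx,cy)=(0.3328,0.9430)
member 1 (0-2): L=3.3180, (cx,cy)=(1.0000,0.0000)
member 2 (1-2): L=5.0790, (cx,cy)=(0.3188,-0.9478)
member 3 (1-3): L=2.9334, (cx,cy)=(0.9920,0.1261)
member 4 (2-3): L=5.3423, (cx,cy)=(0.2417,0.9704)
member 5 (2-4): L=3.0820, (cx,cy)=(1.0000,0.0000)
member 6 (3-4): L=5.4847, (cx,cy)=(0.3265,-0.9452)
solve A·x = −loads:
  F[0-1] = +1844.9421 N (tension)
  F[0-2] = +2405.3751 N (tension)
  F[1-2] = -1681.2623 N (compression)
  F[1-3] = +1159.2031 N (tension)
  F[2-3] = +1642.2281 N (tension)
  F[2-4] = +1472.5928 N (tension)
  F[3-4] = -4509.5905 N (compression)
  Rx@0 = -3019.3900 N
  Ry@0 = -1739.7693 N
  Ry@4 = +4262.3793 N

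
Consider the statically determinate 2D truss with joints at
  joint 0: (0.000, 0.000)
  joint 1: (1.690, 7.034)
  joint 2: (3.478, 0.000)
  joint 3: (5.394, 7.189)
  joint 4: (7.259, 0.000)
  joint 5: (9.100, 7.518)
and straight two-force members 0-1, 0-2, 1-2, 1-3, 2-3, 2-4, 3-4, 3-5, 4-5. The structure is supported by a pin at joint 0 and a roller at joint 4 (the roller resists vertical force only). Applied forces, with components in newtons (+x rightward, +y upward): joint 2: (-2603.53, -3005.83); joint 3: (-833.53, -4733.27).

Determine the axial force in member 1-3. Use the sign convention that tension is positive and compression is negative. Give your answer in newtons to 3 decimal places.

-1766.383

N=6 nodes, M=9 members, R=3 reactions → 2N=12, M+R=12
member 0 (0-1): L=7.2342, (cx,cy)=(0.2336,0.9723)
member 1 (0-2): L=3.4780, (cx,cy)=(1.0000,0.0000)
member 2 (1-2): L=7.2577, (cx,cy)=(0.2464,-0.9692)
member 3 (1-3): L=3.7072, (cx,cy)=(0.9991,0.0418)
member 4 (2-3): L=7.4399, (cx,cy)=(0.2575,0.9663)
member 5 (2-4): L=3.7810, (cx,cy)=(1.0000,0.0000)
member 6 (3-4): L=7.4270, (cx,cy)=(0.2511,-0.9680)
member 7 (3-5): L=3.7206, (cx,cy)=(0.9961,0.0884)
member 8 (4-5): L=7.7401, (cx,cy)=(0.2379,0.9713)
solve A·x = −loads:
  F[0-1] = -3709.8780 N (compression)
  F[0-2] = -2570.3826 N (compression)
  F[1-2] = +3645.7383 N (tension)
  F[1-3] = -1766.3834 N (compression)
  F[2-3] = -545.9562 N (compression)
  F[2-4] = +1071.9083 N (tension)
  F[3-4] = -4268.6516 N (compression)
  F[3-5] = +0.0000 N (tension)
  F[4-5] = -0.0000 N (compression)
  Rx@0 = +3437.0600 N
  Ry@0 = +3607.2240 N
  Ry@4 = +4131.8760 N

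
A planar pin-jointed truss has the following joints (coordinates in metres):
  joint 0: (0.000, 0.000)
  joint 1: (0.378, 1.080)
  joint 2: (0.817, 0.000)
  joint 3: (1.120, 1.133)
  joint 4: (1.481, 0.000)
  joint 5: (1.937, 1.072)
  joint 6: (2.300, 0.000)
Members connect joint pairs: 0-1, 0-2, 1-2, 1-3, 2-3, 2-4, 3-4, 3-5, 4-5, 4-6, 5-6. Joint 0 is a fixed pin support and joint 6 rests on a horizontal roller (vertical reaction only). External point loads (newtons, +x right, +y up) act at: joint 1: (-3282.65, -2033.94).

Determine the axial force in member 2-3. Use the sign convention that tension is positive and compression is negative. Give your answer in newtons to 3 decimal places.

-1368.668

N=7 nodes, M=11 members, R=3 reactions → 2N=14, M+R=14
member 0 (0-1): L=1.1442, (cx,cy)=(0.3304,0.9439)
member 1 (0-2): L=0.8170, (cx,cy)=(1.0000,0.0000)
member 2 (1-2): L=1.1658, (cx,cy)=(0.3766,-0.9264)
member 3 (1-3): L=0.7439, (cx,cy)=(0.9975,0.0712)
member 4 (2-3): L=1.1728, (cx,cy)=(0.2584,0.9661)
member 5 (2-4): L=0.6640, (cx,cy)=(1.0000,0.0000)
member 6 (3-4): L=1.1891, (cx,cy)=(0.3036,-0.9528)
member 7 (3-5): L=0.8193, (cx,cy)=(0.9972,-0.0745)
member 8 (4-5): L=1.1650, (cx,cy)=(0.3914,0.9202)
member 9 (4-6): L=0.8190, (cx,cy)=(1.0000,0.0000)
member 10 (5-6): L=1.1318, (cx,cy)=(0.3207,-0.9472)
solve A·x = −loads:
  F[0-1] = -3433.8676 N (compression)
  F[0-2] = -2148.2704 N (compression)
  F[1-2] = +1427.2613 N (tension)
  F[1-3] = +1614.9233 N (tension)
  F[2-3] = -1368.6685 N (compression)
  F[2-4] = -1257.2204 N (compression)
  F[3-4] = +1196.8943 N (tension)
  F[3-5] = +896.3487 N (tension)
  F[4-5] = -1239.2925 N (compression)
  F[4-6] = -408.7626 N (compression)
  F[5-6] = +1274.4744 N (tension)
  Rx@0 = +3282.6500 N
  Ry@0 = +3241.0846 N
  Ry@6 = -1207.1446 N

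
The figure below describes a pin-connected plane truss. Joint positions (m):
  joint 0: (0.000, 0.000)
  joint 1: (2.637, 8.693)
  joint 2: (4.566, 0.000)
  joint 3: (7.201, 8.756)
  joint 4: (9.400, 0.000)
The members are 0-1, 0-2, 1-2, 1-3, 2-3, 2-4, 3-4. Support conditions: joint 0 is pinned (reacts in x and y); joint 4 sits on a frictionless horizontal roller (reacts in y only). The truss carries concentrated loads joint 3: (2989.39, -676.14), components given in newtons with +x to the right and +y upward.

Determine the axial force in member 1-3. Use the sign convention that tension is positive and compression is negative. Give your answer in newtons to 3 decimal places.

1375.441

N=5 nodes, M=7 members, R=3 reactions → 2N=10, M+R=10
member 0 (0-1): L=9.0842, (cx,cy)=(0.2903,0.9569)
member 1 (0-2): L=4.5660, (cx,cy)=(1.0000,0.0000)
member 2 (1-2): L=8.9045, (cx,cy)=(0.2166,-0.9763)
member 3 (1-3): L=4.5644, (cx,cy)=(0.9999,0.0138)
member 4 (2-3): L=9.1439, (cx,cy)=(0.2882,0.9576)
member 5 (2-4): L=4.8340, (cx,cy)=(1.0000,0.0000)
member 6 (3-4): L=9.0279, (cx,cy)=(0.2436,-0.9699)
solve A·x = −loads:
  F[0-1] = +2744.5933 N (tension)
  F[0-2] = +2192.6746 N (tension)
  F[1-2] = -2670.8515 N (compression)
  F[1-3] = +1375.4414 N (tension)
  F[2-3] = +2722.9364 N (tension)
  F[2-4] = +829.4096 N (tension)
  F[3-4] = -3405.1088 N (compression)
  Rx@0 = -2989.3900 N
  Ry@0 = -2626.4114 N
  Ry@4 = +3302.5514 N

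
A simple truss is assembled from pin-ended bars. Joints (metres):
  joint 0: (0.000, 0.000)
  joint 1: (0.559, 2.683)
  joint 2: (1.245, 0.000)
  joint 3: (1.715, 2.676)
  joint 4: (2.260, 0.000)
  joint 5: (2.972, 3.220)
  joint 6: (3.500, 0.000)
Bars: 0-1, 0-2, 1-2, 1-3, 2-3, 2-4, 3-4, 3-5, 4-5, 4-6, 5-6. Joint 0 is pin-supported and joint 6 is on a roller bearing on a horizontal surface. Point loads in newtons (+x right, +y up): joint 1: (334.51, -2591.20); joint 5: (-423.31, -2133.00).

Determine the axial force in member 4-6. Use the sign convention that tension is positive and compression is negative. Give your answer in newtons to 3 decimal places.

N=7 nodes, M=11 members, R=3 reactions → 2N=14, M+R=14
member 0 (0-1): L=2.7406, (cx,cy)=(0.2040,0.9790)
member 1 (0-2): L=1.2450, (cx,cy)=(1.0000,0.0000)
member 2 (1-2): L=2.7693, (cx,cy)=(0.2477,-0.9688)
member 3 (1-3): L=1.1560, (cx,cy)=(1.0000,-0.0061)
member 4 (2-3): L=2.7170, (cx,cy)=(0.1730,0.9849)
member 5 (2-4): L=1.0150, (cx,cy)=(1.0000,0.0000)
member 6 (3-4): L=2.7309, (cx,cy)=(0.1996,-0.9799)
member 7 (3-5): L=1.3697, (cx,cy)=(0.9177,0.3972)
member 8 (4-5): L=3.2978, (cx,cy)=(0.2159,0.9764)
member 9 (4-6): L=1.2400, (cx,cy)=(1.0000,0.0000)
member 10 (5-6): L=3.2630, (cx,cy)=(0.1618,-0.9868)
solve A·x = −loads:
  F[0-1] = -2688.6689 N (compression)
  F[0-2] = +459.6046 N (tension)
  F[1-2] = +47.8557 N (tension)
  F[1-3] = -894.7856 N (compression)
  F[2-3] = -47.0739 N (compression)
  F[2-4] = +479.6024 N (tension)
  F[3-4] = -328.0775 N (compression)
  F[3-5] = -912.4999 N (compression)
  F[4-5] = +329.2433 N (tension)
  F[4-6] = +343.0449 N (tension)
  F[5-6] = -2119.9928 N (compression)
  Rx@0 = +88.8000 N
  Ry@0 = +2632.1460 N
  Ry@6 = +2092.0540 N

343.045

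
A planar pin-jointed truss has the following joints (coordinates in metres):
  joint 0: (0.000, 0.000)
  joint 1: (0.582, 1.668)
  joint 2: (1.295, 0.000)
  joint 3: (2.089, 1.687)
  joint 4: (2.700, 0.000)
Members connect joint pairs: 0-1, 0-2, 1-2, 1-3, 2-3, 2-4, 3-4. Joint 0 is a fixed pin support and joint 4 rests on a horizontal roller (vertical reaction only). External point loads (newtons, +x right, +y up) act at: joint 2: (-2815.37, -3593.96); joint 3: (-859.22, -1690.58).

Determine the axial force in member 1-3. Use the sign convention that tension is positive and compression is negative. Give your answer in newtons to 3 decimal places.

-2154.360

N=5 nodes, M=7 members, R=3 reactions → 2N=10, M+R=10
member 0 (0-1): L=1.7666, (cx,cy)=(0.3294,0.9442)
member 1 (0-2): L=1.2950, (cx,cy)=(1.0000,0.0000)
member 2 (1-2): L=1.8140, (cx,cy)=(0.3931,-0.9195)
member 3 (1-3): L=1.5071, (cx,cy)=(0.9999,0.0126)
member 4 (2-3): L=1.8645, (cx,cy)=(0.4258,0.9048)
member 5 (2-4): L=1.4050, (cx,cy)=(1.0000,0.0000)
member 6 (3-4): L=1.7942, (cx,cy)=(0.3405,-0.9402)
solve A·x = −loads:
  F[0-1] = -2954.5517 N (compression)
  F[0-2] = -2701.2349 N (compression)
  F[1-2] = +3004.2524 N (tension)
  F[1-3] = -2154.3603 N (compression)
  F[2-3] = +918.9977 N (tension)
  F[2-4] = +903.6152 N (tension)
  F[3-4] = -2653.5199 N (compression)
  Rx@0 = +3674.5900 N
  Ry@0 = +2789.6157 N
  Ry@4 = +2494.9243 N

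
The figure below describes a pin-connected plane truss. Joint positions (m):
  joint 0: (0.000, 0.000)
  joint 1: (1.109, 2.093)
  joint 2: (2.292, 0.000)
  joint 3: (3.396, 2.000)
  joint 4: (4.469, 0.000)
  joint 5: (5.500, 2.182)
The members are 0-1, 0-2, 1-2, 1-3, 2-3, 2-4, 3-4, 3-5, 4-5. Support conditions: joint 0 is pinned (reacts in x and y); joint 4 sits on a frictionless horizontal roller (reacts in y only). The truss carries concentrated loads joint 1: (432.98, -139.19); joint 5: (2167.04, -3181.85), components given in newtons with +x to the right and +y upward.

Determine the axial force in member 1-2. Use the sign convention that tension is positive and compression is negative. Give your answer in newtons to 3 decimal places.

N=6 nodes, M=9 members, R=3 reactions → 2N=12, M+R=12
member 0 (0-1): L=2.3687, (cx,cy)=(0.4682,0.8836)
member 1 (0-2): L=2.2920, (cx,cy)=(1.0000,0.0000)
member 2 (1-2): L=2.4042, (cx,cy)=(0.4921,-0.8706)
member 3 (1-3): L=2.2889, (cx,cy)=(0.9992,-0.0406)
member 4 (2-3): L=2.2845, (cx,cy)=(0.4833,0.8755)
member 5 (2-4): L=2.1770, (cx,cy)=(1.0000,0.0000)
member 6 (3-4): L=2.2697, (cx,cy)=(0.4728,-0.8812)
member 7 (3-5): L=2.1119, (cx,cy)=(0.9963,0.0862)
member 8 (4-5): L=2.4133, (cx,cy)=(0.4272,0.9042)
solve A·x = −loads:
  F[0-1] = +2139.2003 N (tension)
  F[0-2] = +1598.4506 N (tension)
  F[1-2] = -2413.2041 N (compression)
  F[1-3] = +1757.4753 N (tension)
  F[2-3] = +2399.6626 N (tension)
  F[2-4] = -748.6509 N (compression)
  F[3-4] = -1927.3957 N (compression)
  F[3-5] = +3841.1760 N (tension)
  F[4-5] = -3885.2840 N (compression)
  Rx@0 = -2600.0200 N
  Ry@0 = -1890.2478 N
  Ry@4 = +5211.2878 N

-2413.204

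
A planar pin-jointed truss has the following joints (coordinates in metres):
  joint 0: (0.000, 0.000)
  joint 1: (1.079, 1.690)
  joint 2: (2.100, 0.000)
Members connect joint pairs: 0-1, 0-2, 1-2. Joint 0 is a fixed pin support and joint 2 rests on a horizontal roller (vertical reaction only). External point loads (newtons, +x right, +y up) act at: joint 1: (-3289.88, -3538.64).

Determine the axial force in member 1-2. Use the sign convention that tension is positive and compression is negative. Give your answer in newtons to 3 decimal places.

N=3 nodes, M=3 members, R=3 reactions → 2N=6, M+R=6
member 0 (0-1): L=2.0051, (cx,cy)=(0.5381,0.8429)
member 1 (0-2): L=2.1000, (cx,cy)=(1.0000,0.0000)
member 2 (1-2): L=1.9745, (cx,cy)=(0.5171,-0.8559)
solve A·x = −loads:
  F[0-1] = -5182.3850 N (compression)
  F[0-2] = -501.0652 N (compression)
  F[1-2] = +968.9906 N (tension)
  Rx@0 = +3289.8800 N
  Ry@0 = +4368.0232 N
  Ry@2 = -829.3832 N

968.991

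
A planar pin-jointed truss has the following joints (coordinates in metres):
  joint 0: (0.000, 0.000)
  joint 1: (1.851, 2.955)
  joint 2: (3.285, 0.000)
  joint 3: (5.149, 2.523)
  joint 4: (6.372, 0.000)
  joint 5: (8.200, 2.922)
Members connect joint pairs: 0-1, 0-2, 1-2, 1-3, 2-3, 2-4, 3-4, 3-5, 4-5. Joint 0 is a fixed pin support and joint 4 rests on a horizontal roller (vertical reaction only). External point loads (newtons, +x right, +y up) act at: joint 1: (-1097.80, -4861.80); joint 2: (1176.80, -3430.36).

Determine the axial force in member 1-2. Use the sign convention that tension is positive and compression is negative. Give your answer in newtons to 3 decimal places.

N=6 nodes, M=9 members, R=3 reactions → 2N=12, M+R=12
member 0 (0-1): L=3.4869, (cx,cy)=(0.5308,0.8475)
member 1 (0-2): L=3.2850, (cx,cy)=(1.0000,0.0000)
member 2 (1-2): L=3.2846, (cx,cy)=(0.4366,-0.8997)
member 3 (1-3): L=3.3262, (cx,cy)=(0.9915,-0.1299)
member 4 (2-3): L=3.1369, (cx,cy)=(0.5942,0.8043)
member 5 (2-4): L=3.0870, (cx,cy)=(1.0000,0.0000)
member 6 (3-4): L=2.8038, (cx,cy)=(0.4362,-0.8999)
member 7 (3-5): L=3.0770, (cx,cy)=(0.9916,0.1297)
member 8 (4-5): L=3.4467, (cx,cy)=(0.5304,0.8478)
solve A·x = −loads:
  F[0-1] = -6632.1030 N (compression)
  F[0-2] = +3599.6478 N (tension)
  F[1-2] = +1277.2479 N (tension)
  F[1-3] = -3005.9386 N (compression)
  F[2-3] = +2836.3334 N (tension)
  F[2-4] = +1295.0697 N (tension)
  F[3-4] = -2969.0172 N (compression)
  F[3-5] = -0.0000 N (compression)
  F[4-5] = +0.0000 N (tension)
  Rx@0 = -79.0000 N
  Ry@0 = +5620.4831 N
  Ry@4 = +2671.6769 N

1277.248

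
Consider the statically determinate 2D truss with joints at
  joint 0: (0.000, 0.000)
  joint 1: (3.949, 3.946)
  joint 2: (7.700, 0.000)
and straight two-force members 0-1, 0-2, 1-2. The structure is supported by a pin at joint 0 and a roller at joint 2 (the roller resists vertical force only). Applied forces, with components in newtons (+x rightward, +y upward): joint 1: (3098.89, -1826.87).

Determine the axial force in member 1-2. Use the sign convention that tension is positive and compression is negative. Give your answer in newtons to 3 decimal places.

-3483.780

N=3 nodes, M=3 members, R=3 reactions → 2N=6, M+R=6
member 0 (0-1): L=5.5826, (cx,cy)=(0.7074,0.7068)
member 1 (0-2): L=7.7000, (cx,cy)=(1.0000,0.0000)
member 2 (1-2): L=5.4443, (cx,cy)=(0.6890,-0.7248)
solve A·x = −loads:
  F[0-1] = +987.6857 N (tension)
  F[0-2] = +2400.2254 N (tension)
  F[1-2] = -3483.7805 N (compression)
  Rx@0 = -3098.8900 N
  Ry@0 = -698.1338 N
  Ry@2 = +2525.0038 N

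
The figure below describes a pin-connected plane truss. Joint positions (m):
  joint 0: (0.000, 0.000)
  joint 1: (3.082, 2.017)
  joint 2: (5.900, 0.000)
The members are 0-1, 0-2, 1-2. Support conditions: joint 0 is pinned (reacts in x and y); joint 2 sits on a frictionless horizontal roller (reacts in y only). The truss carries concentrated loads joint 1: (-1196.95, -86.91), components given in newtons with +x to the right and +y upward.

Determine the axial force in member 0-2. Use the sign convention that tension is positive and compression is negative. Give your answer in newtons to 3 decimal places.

N=3 nodes, M=3 members, R=3 reactions → 2N=6, M+R=6
member 0 (0-1): L=3.6833, (cx,cy)=(0.8367,0.5476)
member 1 (0-2): L=5.9000, (cx,cy)=(1.0000,0.0000)
member 2 (1-2): L=3.4655, (cx,cy)=(0.8132,-0.5820)
solve A·x = −loads:
  F[0-1] = -823.0548 N (compression)
  F[0-2] = -508.2671 N (compression)
  F[1-2] = +625.0459 N (tension)
  Rx@0 = +1196.9500 N
  Ry@0 = +450.7052 N
  Ry@2 = -363.7952 N

-508.267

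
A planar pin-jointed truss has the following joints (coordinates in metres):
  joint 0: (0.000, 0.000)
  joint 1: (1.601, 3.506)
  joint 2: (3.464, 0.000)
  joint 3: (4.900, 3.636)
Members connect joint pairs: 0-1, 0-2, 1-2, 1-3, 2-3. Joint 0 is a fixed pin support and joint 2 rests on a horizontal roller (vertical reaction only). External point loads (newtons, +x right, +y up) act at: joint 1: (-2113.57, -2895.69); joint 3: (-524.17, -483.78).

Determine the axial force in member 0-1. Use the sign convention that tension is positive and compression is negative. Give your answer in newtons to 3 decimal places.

-4448.102

N=4 nodes, M=5 members, R=3 reactions → 2N=8, M+R=8
member 0 (0-1): L=3.8542, (cx,cy)=(0.4154,0.9096)
member 1 (0-2): L=3.4640, (cx,cy)=(1.0000,0.0000)
member 2 (1-2): L=3.9702, (cx,cy)=(0.4692,-0.8831)
member 3 (1-3): L=3.3016, (cx,cy)=(0.9992,0.0394)
member 4 (2-3): L=3.9093, (cx,cy)=(0.3673,0.9301)
solve A·x = −loads:
  F[0-1] = -4448.1020 N (compression)
  F[0-2] = -790.0621 N (compression)
  F[1-2] = +1287.7478 N (tension)
  F[1-3] = -338.6349 N (compression)
  F[2-3] = -505.8067 N (compression)
  Rx@0 = +2637.7400 N
  Ry@0 = +4046.1954 N
  Ry@2 = -666.7254 N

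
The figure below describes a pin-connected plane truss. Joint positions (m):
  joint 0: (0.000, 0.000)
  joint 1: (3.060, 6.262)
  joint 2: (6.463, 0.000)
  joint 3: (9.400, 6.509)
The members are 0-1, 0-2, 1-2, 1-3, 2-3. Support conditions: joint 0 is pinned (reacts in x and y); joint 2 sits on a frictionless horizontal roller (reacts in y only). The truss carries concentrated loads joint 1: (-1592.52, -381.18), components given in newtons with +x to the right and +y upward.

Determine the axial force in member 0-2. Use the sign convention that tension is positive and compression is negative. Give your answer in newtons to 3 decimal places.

N=4 nodes, M=5 members, R=3 reactions → 2N=8, M+R=8
member 0 (0-1): L=6.9697, (cx,cy)=(0.4390,0.8985)
member 1 (0-2): L=6.4630, (cx,cy)=(1.0000,0.0000)
member 2 (1-2): L=7.1269, (cx,cy)=(0.4775,-0.8786)
member 3 (1-3): L=6.3448, (cx,cy)=(0.9992,0.0389)
member 4 (2-3): L=7.1409, (cx,cy)=(0.4113,0.9115)
solve A·x = −loads:
  F[0-1] = -1940.7518 N (compression)
  F[0-2] = -740.4418 N (compression)
  F[1-2] = +1550.7119 N (tension)
  F[1-3] = +0.0000 N (tension)
  F[2-3] = +0.0000 N (tension)
  Rx@0 = +1592.5200 N
  Ry@0 = +1743.6973 N
  Ry@2 = -1362.5173 N

-740.442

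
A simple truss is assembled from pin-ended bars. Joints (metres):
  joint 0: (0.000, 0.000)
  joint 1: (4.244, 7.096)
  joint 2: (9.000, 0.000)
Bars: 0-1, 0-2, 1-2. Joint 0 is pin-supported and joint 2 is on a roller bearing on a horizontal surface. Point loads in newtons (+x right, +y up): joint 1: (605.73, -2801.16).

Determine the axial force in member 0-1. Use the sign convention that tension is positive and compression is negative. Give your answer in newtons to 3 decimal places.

-1168.320

N=3 nodes, M=3 members, R=3 reactions → 2N=6, M+R=6
member 0 (0-1): L=8.2683, (cx,cy)=(0.5133,0.8582)
member 1 (0-2): L=9.0000, (cx,cy)=(1.0000,0.0000)
member 2 (1-2): L=8.5424, (cx,cy)=(0.5568,-0.8307)
solve A·x = −loads:
  F[0-1] = -1168.3200 N (compression)
  F[0-2] = +1205.4121 N (tension)
  F[1-2] = -2165.0806 N (compression)
  Rx@0 = -605.7300 N
  Ry@0 = +1002.6730 N
  Ry@2 = +1798.4870 N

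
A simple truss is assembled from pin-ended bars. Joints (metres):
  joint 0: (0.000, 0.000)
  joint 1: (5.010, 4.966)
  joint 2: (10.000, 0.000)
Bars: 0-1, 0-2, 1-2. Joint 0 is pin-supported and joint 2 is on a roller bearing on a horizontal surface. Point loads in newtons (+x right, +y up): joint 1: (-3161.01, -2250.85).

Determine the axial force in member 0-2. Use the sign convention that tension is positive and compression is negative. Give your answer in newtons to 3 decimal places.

N=3 nodes, M=3 members, R=3 reactions → 2N=6, M+R=6
member 0 (0-1): L=7.0542, (cx,cy)=(0.7102,0.7040)
member 1 (0-2): L=10.0000, (cx,cy)=(1.0000,0.0000)
member 2 (1-2): L=7.0400, (cx,cy)=(0.7088,-0.7054)
solve A·x = −loads:
  F[0-1] = -3825.2894 N (compression)
  F[0-2] = -444.2182 N (compression)
  F[1-2] = +626.7105 N (tension)
  Rx@0 = +3161.0100 N
  Ry@0 = +2692.9317 N
  Ry@2 = -442.0817 N

-444.218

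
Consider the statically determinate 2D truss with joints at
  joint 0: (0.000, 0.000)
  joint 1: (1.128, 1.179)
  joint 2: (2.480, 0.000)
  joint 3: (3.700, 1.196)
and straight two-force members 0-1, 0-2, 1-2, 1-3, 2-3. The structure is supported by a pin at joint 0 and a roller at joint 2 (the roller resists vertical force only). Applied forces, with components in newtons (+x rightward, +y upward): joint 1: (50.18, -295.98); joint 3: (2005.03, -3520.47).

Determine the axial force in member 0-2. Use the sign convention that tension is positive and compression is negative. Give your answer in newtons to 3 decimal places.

N=4 nodes, M=5 members, R=3 reactions → 2N=8, M+R=8
member 0 (0-1): L=1.6317, (cx,cy)=(0.6913,0.7226)
member 1 (0-2): L=2.4800, (cx,cy)=(1.0000,0.0000)
member 2 (1-2): L=1.7939, (cx,cy)=(0.7537,-0.6572)
member 3 (1-3): L=2.5721, (cx,cy)=(1.0000,0.0066)
member 4 (2-3): L=1.7085, (cx,cy)=(0.7141,0.7000)
solve A·x = −loads:
  F[0-1] = +3544.7268 N (tension)
  F[0-2] = -395.2814 N (compression)
  F[1-2] = -4290.7035 N (compression)
  F[1-3] = +5634.2548 N (tension)
  F[2-3] = -5082.0938 N (compression)
  Rx@0 = -2055.2100 N
  Ry@0 = -2561.2849 N
  Ry@2 = +6377.7349 N

-395.281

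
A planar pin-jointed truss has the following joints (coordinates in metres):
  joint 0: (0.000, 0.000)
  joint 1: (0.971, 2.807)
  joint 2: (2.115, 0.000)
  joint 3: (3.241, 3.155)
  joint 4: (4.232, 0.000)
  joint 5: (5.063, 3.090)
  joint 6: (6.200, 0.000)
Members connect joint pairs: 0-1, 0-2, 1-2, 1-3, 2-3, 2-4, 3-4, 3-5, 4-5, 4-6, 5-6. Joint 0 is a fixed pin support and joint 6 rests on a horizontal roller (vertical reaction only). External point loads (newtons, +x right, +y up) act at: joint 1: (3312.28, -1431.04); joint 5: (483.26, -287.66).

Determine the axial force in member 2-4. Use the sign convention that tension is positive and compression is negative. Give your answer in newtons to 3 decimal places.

N=7 nodes, M=11 members, R=3 reactions → 2N=14, M+R=14
member 0 (0-1): L=2.9702, (cx,cy)=(0.3269,0.9451)
member 1 (0-2): L=2.1150, (cx,cy)=(1.0000,0.0000)
member 2 (1-2): L=3.0312, (cx,cy)=(0.3774,-0.9260)
member 3 (1-3): L=2.2965, (cx,cy)=(0.9885,0.1515)
member 4 (2-3): L=3.3499, (cx,cy)=(0.3361,0.9418)
member 5 (2-4): L=2.1170, (cx,cy)=(1.0000,0.0000)
member 6 (3-4): L=3.3070, (cx,cy)=(0.2997,-0.9540)
member 7 (3-5): L=1.8232, (cx,cy)=(0.9994,-0.0357)
member 8 (4-5): L=3.1998, (cx,cy)=(0.2597,0.9657)
member 9 (4-6): L=1.9680, (cx,cy)=(1.0000,0.0000)
member 10 (5-6): L=3.2925, (cx,cy)=(0.3453,-0.9385)
solve A·x = −loads:
  F[0-1] = +508.7379 N (tension)
  F[0-2] = +3629.2265 N (tension)
  F[1-2] = -2433.2796 N (compression)
  F[1-3] = -2253.6420 N (compression)
  F[2-3] = +2392.5341 N (tension)
  F[2-4] = +1906.6786 N (tension)
  F[3-4] = -1972.7985 N (compression)
  F[3-5] = -832.7608 N (compression)
  F[4-5] = +1949.0090 N (tension)
  F[4-6] = +809.3250 N (tension)
  F[5-6] = -2343.6596 N (compression)
  Rx@0 = -3795.5400 N
  Ry@0 = -480.7848 N
  Ry@6 = +2199.4848 N

1906.679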